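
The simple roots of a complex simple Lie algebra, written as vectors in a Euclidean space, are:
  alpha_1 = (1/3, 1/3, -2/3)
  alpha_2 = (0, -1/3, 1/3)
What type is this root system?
Compute the Cartan integers a_ij = 2(alpha_i, alpha_j)/(alpha_j, alpha_j); the resulting 2x2 Cartan matrix is
[[2, -3], [-1, 2]].
The roots have two lengths (squared-length ratio 3:1); the short ones are alpha_{2}. The associated Dynkin diagram is two nodes joined by a triple edge (G_2), so the type is G_2.

G_2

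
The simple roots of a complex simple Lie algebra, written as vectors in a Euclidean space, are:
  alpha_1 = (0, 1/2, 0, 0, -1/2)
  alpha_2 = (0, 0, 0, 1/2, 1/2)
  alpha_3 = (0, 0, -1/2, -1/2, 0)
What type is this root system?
Compute the Cartan integers a_ij = 2(alpha_i, alpha_j)/(alpha_j, alpha_j); the resulting 3x3 Cartan matrix is
[[2, -1, 0], [-1, 2, -1], [0, -1, 2]].
All simple roots have the same length, so the diagram is simply laced. The associated Dynkin diagram is a chain of 3 nodes with single edges (A_3), so the type is A_3 (the algebra sl(4)).

type A_3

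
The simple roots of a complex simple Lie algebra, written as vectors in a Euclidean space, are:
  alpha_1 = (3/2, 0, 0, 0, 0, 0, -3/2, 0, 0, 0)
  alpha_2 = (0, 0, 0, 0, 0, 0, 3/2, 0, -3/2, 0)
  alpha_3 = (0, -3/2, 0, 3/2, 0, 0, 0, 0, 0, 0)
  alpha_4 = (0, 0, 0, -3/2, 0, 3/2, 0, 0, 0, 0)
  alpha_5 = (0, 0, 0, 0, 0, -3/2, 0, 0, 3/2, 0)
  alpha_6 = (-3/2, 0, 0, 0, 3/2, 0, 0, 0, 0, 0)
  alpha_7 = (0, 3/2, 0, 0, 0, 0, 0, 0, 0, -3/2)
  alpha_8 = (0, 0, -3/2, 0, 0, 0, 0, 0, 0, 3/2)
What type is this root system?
Compute the Cartan integers a_ij = 2(alpha_i, alpha_j)/(alpha_j, alpha_j); the resulting 8x8 Cartan matrix is
[[2, -1, 0, 0, 0, -1, 0, 0], [-1, 2, 0, 0, -1, 0, 0, 0], [0, 0, 2, -1, 0, 0, -1, 0], [0, 0, -1, 2, -1, 0, 0, 0], [0, -1, 0, -1, 2, 0, 0, 0], [-1, 0, 0, 0, 0, 2, 0, 0], [0, 0, -1, 0, 0, 0, 2, -1], [0, 0, 0, 0, 0, 0, -1, 2]].
All simple roots have the same length, so the diagram is simply laced. The associated Dynkin diagram is a chain of 8 nodes with single edges (A_8), so the type is A_8 (the algebra sl(9)).

A_8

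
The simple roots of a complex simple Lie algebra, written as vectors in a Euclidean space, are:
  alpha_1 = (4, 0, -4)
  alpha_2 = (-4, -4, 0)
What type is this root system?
Compute the Cartan integers a_ij = 2(alpha_i, alpha_j)/(alpha_j, alpha_j); the resulting 2x2 Cartan matrix is
[[2, -1], [-1, 2]].
All simple roots have the same length, so the diagram is simply laced. The associated Dynkin diagram is a chain of 2 nodes with single edges (A_2), so the type is A_2 (the algebra sl(3)).

A2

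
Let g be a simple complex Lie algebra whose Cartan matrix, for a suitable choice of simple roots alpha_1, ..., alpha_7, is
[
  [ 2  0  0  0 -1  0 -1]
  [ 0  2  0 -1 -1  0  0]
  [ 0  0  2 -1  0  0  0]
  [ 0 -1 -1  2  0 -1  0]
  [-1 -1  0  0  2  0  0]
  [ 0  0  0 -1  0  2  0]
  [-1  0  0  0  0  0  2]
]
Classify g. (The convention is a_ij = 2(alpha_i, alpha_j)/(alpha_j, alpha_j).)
The matrix has rank 7 with 2's on the diagonal. Reading the off-diagonal entries as Dynkin edges (a single edge where a_ij = a_ji = -1; a double or triple edge where a_ij * a_ji = 2 or 3), the diagram is a chain of 5 nodes with a fork of two nodes at one end (D_7). One simple-root ordering that puts it in standard form is (alpha_7, alpha_1, alpha_5, alpha_2, alpha_4, alpha_3, alpha_6). So the algebra is type D_7, i.e. so(14).

D7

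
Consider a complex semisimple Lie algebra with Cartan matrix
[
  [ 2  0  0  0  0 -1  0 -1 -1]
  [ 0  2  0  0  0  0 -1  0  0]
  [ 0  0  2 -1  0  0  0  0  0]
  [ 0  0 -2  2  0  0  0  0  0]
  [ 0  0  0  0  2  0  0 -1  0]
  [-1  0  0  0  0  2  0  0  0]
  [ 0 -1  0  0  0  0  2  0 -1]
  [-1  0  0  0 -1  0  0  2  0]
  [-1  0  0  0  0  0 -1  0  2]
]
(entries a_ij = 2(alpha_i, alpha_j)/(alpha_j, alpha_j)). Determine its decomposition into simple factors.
The diagram associated to this matrix has two connected components: the simple roots {alpha_3, alpha_4} form a chain of 2 nodes with a double edge at one end; the terminal node there is the unique short simple root (B_2), and {alpha_1, alpha_2, alpha_5, alpha_6, alpha_7, alpha_8, alpha_9} form a chain of 6 nodes with one extra node attached to the third node from one end (E_7). A semisimple Lie algebra decomposes uniquely as the direct sum of simple ideals, one per connected component of its Dynkin diagram, so g ≅ B_2 ⊕ E_7 (dimension 10 + 133 = 143).

B2 + E7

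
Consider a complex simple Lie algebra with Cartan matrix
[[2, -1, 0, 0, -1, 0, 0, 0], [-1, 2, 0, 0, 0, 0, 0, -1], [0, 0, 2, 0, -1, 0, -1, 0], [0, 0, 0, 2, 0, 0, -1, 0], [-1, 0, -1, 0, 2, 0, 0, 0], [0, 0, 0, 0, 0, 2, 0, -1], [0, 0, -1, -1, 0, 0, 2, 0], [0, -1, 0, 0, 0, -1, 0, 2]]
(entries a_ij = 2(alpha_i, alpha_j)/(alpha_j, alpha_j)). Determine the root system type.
The matrix has rank 8 with 2's on the diagonal. Reading the off-diagonal entries as Dynkin edges (a single edge where a_ij = a_ji = -1; a double or triple edge where a_ij * a_ji = 2 or 3), the diagram is a chain of 8 nodes with single edges (A_8). One simple-root ordering that puts it in standard form is (alpha_6, alpha_8, alpha_2, alpha_1, alpha_5, alpha_3, alpha_7, alpha_4). So the algebra is type A_8, i.e. sl(9).

A_8 (sl(9))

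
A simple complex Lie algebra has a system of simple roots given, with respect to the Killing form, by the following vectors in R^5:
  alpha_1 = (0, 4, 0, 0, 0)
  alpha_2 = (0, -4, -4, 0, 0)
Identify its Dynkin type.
Compute the Cartan integers a_ij = 2(alpha_i, alpha_j)/(alpha_j, alpha_j); the resulting 2x2 Cartan matrix is
[[2, -1], [-2, 2]].
The roots have two lengths (squared-length ratio 2:1); the short ones are alpha_{1}. The associated Dynkin diagram is a chain of 2 nodes with a double edge at one end; the terminal node there is the unique short simple root (B_2), so the type is B_2 (the algebra so(5)).

type B_2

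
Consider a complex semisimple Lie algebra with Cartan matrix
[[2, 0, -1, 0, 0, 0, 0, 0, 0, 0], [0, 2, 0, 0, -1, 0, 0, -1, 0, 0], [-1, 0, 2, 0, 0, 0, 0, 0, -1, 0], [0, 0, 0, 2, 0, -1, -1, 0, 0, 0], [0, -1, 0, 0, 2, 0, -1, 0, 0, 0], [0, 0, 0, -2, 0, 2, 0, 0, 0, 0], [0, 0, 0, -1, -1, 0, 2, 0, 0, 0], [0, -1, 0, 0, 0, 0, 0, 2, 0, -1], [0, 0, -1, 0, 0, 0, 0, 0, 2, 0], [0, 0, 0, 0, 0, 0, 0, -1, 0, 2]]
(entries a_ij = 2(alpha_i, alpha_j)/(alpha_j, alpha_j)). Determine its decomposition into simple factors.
The diagram associated to this matrix has two connected components: the simple roots {alpha_1, alpha_3, alpha_9} form a chain of 3 nodes with single edges (A_3), and {alpha_2, alpha_4, alpha_5, alpha_6, alpha_7, alpha_8, alpha_10} form a chain of 7 nodes with a double edge at one end; the terminal node there is the unique long simple root (C_7). A semisimple Lie algebra decomposes uniquely as the direct sum of simple ideals, one per connected component of its Dynkin diagram, so g ≅ A_3 ⊕ C_7 (dimension 15 + 105 = 120).

A_3 (sl(4)) + C_7 (sp(14))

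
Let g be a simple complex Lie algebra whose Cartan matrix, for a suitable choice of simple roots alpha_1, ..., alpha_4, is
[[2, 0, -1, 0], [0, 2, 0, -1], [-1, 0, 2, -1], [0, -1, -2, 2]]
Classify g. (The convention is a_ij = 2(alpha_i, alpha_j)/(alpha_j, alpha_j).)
F_4

The matrix has rank 4 with 2's on the diagonal. Reading the off-diagonal entries as Dynkin edges (a single edge where a_ij = a_ji = -1; a double or triple edge where a_ij * a_ji = 2 or 3), the diagram is a chain of 4 nodes with a double edge between the middle two (F_4). One simple-root ordering that puts it in standard form is (alpha_2, alpha_4, alpha_3, alpha_1). So the algebra is type F_4.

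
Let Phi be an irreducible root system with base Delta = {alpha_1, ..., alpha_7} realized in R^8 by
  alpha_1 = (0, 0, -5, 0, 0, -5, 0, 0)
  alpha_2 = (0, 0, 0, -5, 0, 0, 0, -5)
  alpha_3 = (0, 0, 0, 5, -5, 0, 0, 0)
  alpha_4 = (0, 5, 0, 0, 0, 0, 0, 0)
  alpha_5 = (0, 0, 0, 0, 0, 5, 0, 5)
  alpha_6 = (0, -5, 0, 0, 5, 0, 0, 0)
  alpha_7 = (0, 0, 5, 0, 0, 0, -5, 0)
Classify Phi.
B_7 (so(15))

Compute the Cartan integers a_ij = 2(alpha_i, alpha_j)/(alpha_j, alpha_j); the resulting 7x7 Cartan matrix is
[[2, 0, 0, 0, -1, 0, -1], [0, 2, -1, 0, -1, 0, 0], [0, -1, 2, 0, 0, -1, 0], [0, 0, 0, 2, 0, -1, 0], [-1, -1, 0, 0, 2, 0, 0], [0, 0, -1, -2, 0, 2, 0], [-1, 0, 0, 0, 0, 0, 2]].
The roots have two lengths (squared-length ratio 2:1); the short ones are alpha_{4}. The associated Dynkin diagram is a chain of 7 nodes with a double edge at one end; the terminal node there is the unique short simple root (B_7), so the type is B_7 (the algebra so(15)).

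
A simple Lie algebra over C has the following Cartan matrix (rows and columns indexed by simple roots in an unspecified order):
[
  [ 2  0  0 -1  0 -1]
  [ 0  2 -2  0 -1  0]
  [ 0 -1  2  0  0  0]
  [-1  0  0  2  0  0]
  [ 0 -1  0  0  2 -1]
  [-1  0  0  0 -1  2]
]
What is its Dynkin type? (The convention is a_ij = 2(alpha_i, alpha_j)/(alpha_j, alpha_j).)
B6

The matrix has rank 6 with 2's on the diagonal. Reading the off-diagonal entries as Dynkin edges (a single edge where a_ij = a_ji = -1; a double or triple edge where a_ij * a_ji = 2 or 3), the diagram is a chain of 6 nodes with a double edge at one end; the terminal node there is the unique short simple root (B_6). One simple-root ordering that puts it in standard form is (alpha_4, alpha_1, alpha_6, alpha_5, alpha_2, alpha_3). So the algebra is type B_6, i.e. so(13).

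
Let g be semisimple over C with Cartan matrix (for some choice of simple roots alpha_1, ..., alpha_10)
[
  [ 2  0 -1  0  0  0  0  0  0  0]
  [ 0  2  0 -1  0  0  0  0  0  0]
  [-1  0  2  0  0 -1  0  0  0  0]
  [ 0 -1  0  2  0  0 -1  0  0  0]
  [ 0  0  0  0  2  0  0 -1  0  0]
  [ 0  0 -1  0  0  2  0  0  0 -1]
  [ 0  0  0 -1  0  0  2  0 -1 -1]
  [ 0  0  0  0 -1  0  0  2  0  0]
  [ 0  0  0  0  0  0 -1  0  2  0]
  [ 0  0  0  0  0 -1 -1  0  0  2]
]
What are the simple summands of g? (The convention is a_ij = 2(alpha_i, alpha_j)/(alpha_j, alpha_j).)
A2 ⊕ E8

The diagram associated to this matrix has two connected components: the simple roots {alpha_5, alpha_8} form a chain of 2 nodes with single edges (A_2), and {alpha_1, alpha_2, alpha_3, alpha_4, alpha_6, alpha_7, alpha_9, alpha_10} form a chain of 7 nodes with one extra node attached to the third node from one end (E_8). A semisimple Lie algebra decomposes uniquely as the direct sum of simple ideals, one per connected component of its Dynkin diagram, so g ≅ A_2 ⊕ E_8 (dimension 8 + 248 = 256).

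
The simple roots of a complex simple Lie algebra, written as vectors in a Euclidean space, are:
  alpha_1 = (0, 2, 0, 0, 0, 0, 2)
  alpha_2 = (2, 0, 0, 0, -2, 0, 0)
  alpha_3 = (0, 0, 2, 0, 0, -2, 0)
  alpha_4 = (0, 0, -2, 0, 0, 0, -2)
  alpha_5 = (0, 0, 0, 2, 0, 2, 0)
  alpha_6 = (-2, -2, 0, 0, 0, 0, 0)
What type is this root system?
A_6 (sl(7))

Compute the Cartan integers a_ij = 2(alpha_i, alpha_j)/(alpha_j, alpha_j); the resulting 6x6 Cartan matrix is
[[2, 0, 0, -1, 0, -1], [0, 2, 0, 0, 0, -1], [0, 0, 2, -1, -1, 0], [-1, 0, -1, 2, 0, 0], [0, 0, -1, 0, 2, 0], [-1, -1, 0, 0, 0, 2]].
All simple roots have the same length, so the diagram is simply laced. The associated Dynkin diagram is a chain of 6 nodes with single edges (A_6), so the type is A_6 (the algebra sl(7)).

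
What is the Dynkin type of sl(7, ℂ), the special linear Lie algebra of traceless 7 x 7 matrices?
This is sl(7), which has dimension 7^2 - 1 = 48 and rank 7 - 1 = 6 (a Cartan subalgebra is the diagonal traceless matrices). In the classification of classical Lie algebras, the special linear algebra sl(n+1) has type A_n; here n = 6, so the Dynkin diagram is a chain of 6 nodes with single edges (A_6). Hence the type is A_6.

type A_6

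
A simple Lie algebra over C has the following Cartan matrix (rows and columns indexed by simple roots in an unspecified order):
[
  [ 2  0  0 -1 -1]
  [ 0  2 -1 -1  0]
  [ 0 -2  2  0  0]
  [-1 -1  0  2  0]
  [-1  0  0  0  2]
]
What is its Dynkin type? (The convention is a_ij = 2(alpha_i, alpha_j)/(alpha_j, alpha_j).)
C5

The matrix has rank 5 with 2's on the diagonal. Reading the off-diagonal entries as Dynkin edges (a single edge where a_ij = a_ji = -1; a double or triple edge where a_ij * a_ji = 2 or 3), the diagram is a chain of 5 nodes with a double edge at one end; the terminal node there is the unique long simple root (C_5). One simple-root ordering that puts it in standard form is (alpha_5, alpha_1, alpha_4, alpha_2, alpha_3). So the algebra is type C_5, i.e. sp(10).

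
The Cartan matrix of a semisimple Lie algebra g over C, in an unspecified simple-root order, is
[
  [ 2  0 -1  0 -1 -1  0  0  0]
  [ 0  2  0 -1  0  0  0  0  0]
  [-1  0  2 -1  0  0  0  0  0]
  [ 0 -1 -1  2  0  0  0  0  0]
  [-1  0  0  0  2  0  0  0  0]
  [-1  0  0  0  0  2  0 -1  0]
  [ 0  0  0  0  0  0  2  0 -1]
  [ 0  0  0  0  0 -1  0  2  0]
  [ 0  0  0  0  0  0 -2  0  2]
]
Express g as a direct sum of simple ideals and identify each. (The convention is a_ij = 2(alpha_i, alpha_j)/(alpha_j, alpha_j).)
The diagram associated to this matrix has two connected components: the simple roots {alpha_7, alpha_9} form a chain of 2 nodes with a double edge at one end; the terminal node there is the unique short simple root (B_2), and {alpha_1, alpha_2, alpha_3, alpha_4, alpha_5, alpha_6, alpha_8} form a chain of 6 nodes with one extra node attached to the third node from one end (E_7). A semisimple Lie algebra decomposes uniquely as the direct sum of simple ideals, one per connected component of its Dynkin diagram, so g ≅ B_2 ⊕ E_7 (dimension 10 + 133 = 143).

B_2 + E_7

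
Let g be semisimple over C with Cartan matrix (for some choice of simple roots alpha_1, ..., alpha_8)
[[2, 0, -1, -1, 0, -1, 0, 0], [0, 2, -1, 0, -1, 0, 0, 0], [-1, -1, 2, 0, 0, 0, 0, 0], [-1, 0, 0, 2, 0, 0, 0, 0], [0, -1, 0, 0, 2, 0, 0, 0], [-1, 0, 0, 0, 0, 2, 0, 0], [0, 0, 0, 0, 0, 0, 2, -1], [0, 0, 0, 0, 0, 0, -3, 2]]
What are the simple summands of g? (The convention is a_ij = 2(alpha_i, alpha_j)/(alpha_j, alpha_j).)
D6 + G2

The diagram associated to this matrix has two connected components: the simple roots {alpha_1, alpha_2, alpha_3, alpha_4, alpha_5, alpha_6} form a chain of 4 nodes with a fork of two nodes at one end (D_6), and {alpha_7, alpha_8} form two nodes joined by a triple edge (G_2). A semisimple Lie algebra decomposes uniquely as the direct sum of simple ideals, one per connected component of its Dynkin diagram, so g ≅ D_6 ⊕ G_2 (dimension 66 + 14 = 80).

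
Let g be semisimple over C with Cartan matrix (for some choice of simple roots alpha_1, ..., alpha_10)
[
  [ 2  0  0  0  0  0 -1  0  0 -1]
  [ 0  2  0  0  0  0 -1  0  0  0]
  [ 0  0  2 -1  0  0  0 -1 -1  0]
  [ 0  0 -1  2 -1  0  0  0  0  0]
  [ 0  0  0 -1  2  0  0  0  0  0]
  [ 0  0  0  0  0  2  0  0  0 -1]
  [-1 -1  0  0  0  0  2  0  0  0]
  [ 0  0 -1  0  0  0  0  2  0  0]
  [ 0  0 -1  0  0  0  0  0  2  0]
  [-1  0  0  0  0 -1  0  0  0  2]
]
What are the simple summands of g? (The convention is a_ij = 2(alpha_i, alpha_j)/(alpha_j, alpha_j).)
The diagram associated to this matrix has two connected components: the simple roots {alpha_1, alpha_2, alpha_6, alpha_7, alpha_10} form a chain of 5 nodes with single edges (A_5), and {alpha_3, alpha_4, alpha_5, alpha_8, alpha_9} form a chain of 3 nodes with a fork of two nodes at one end (D_5). A semisimple Lie algebra decomposes uniquely as the direct sum of simple ideals, one per connected component of its Dynkin diagram, so g ≅ A_5 ⊕ D_5 (dimension 35 + 45 = 80).

A5 ⊕ D5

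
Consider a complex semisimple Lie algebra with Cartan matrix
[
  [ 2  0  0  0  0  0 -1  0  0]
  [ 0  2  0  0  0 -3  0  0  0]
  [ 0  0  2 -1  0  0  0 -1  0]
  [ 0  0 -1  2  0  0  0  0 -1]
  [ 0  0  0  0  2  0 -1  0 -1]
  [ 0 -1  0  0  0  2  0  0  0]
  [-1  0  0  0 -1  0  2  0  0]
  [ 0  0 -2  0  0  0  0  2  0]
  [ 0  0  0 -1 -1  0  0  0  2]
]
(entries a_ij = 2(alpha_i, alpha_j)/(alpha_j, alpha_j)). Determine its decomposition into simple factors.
The diagram associated to this matrix has two connected components: the simple roots {alpha_1, alpha_3, alpha_4, alpha_5, alpha_7, alpha_8, alpha_9} form a chain of 7 nodes with a double edge at one end; the terminal node there is the unique long simple root (C_7), and {alpha_2, alpha_6} form two nodes joined by a triple edge (G_2). A semisimple Lie algebra decomposes uniquely as the direct sum of simple ideals, one per connected component of its Dynkin diagram, so g ≅ C_7 ⊕ G_2 (dimension 105 + 14 = 119).

C7 + G2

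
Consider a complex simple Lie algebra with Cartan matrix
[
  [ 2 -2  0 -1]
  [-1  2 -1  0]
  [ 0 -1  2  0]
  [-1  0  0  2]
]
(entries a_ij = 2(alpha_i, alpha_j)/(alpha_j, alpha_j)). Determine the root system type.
F4

The matrix has rank 4 with 2's on the diagonal. Reading the off-diagonal entries as Dynkin edges (a single edge where a_ij = a_ji = -1; a double or triple edge where a_ij * a_ji = 2 or 3), the diagram is a chain of 4 nodes with a double edge between the middle two (F_4). One simple-root ordering that puts it in standard form is (alpha_4, alpha_1, alpha_2, alpha_3). So the algebra is type F_4.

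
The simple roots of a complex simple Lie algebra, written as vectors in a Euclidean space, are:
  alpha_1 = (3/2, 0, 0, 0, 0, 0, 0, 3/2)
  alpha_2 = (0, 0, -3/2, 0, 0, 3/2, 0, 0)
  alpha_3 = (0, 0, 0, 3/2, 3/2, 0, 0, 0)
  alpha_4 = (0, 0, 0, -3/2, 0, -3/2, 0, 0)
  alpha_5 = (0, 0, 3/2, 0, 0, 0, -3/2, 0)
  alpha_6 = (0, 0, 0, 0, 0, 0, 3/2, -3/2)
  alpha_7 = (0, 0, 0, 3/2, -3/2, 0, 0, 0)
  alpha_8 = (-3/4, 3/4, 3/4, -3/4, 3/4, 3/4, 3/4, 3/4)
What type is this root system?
E_8

Compute the Cartan integers a_ij = 2(alpha_i, alpha_j)/(alpha_j, alpha_j); the resulting 8x8 Cartan matrix is
[[2, 0, 0, 0, 0, -1, 0, 0], [0, 2, 0, -1, -1, 0, 0, 0], [0, 0, 2, -1, 0, 0, 0, 0], [0, -1, -1, 2, 0, 0, -1, 0], [0, -1, 0, 0, 2, -1, 0, 0], [-1, 0, 0, 0, -1, 2, 0, 0], [0, 0, 0, -1, 0, 0, 2, -1], [0, 0, 0, 0, 0, 0, -1, 2]].
All simple roots have the same length, so the diagram is simply laced. The associated Dynkin diagram is a chain of 7 nodes with one extra node attached to the third node from one end (E_8), so the type is E_8.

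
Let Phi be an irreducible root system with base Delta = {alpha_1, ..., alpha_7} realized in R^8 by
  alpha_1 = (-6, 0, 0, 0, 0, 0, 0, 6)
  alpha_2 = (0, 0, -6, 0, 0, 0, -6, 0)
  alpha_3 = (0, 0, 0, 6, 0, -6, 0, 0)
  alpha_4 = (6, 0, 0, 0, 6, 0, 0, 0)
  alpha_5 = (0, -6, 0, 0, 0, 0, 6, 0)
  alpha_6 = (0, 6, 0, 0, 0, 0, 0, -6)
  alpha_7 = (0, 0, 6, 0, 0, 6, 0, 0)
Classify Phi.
A_7 (sl(8))

Compute the Cartan integers a_ij = 2(alpha_i, alpha_j)/(alpha_j, alpha_j); the resulting 7x7 Cartan matrix is
[[2, 0, 0, -1, 0, -1, 0], [0, 2, 0, 0, -1, 0, -1], [0, 0, 2, 0, 0, 0, -1], [-1, 0, 0, 2, 0, 0, 0], [0, -1, 0, 0, 2, -1, 0], [-1, 0, 0, 0, -1, 2, 0], [0, -1, -1, 0, 0, 0, 2]].
All simple roots have the same length, so the diagram is simply laced. The associated Dynkin diagram is a chain of 7 nodes with single edges (A_7), so the type is A_7 (the algebra sl(8)).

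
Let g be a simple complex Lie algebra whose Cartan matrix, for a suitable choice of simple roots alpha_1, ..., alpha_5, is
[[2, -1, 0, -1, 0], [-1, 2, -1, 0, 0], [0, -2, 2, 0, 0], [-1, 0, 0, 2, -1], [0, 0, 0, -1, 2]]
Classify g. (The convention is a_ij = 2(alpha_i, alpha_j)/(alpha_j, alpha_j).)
The matrix has rank 5 with 2's on the diagonal. Reading the off-diagonal entries as Dynkin edges (a single edge where a_ij = a_ji = -1; a double or triple edge where a_ij * a_ji = 2 or 3), the diagram is a chain of 5 nodes with a double edge at one end; the terminal node there is the unique long simple root (C_5). One simple-root ordering that puts it in standard form is (alpha_5, alpha_4, alpha_1, alpha_2, alpha_3). So the algebra is type C_5, i.e. sp(10).

C_5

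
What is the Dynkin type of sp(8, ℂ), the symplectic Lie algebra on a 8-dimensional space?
This is sp(8), which has dimension 8(8+1)/2 = 36 and rank 8/2 = 4. In the classification of classical Lie algebras, the symplectic algebra sp(2n) has type C_n; here n = 4, so the Dynkin diagram is a chain of 4 nodes with a double edge at one end; the terminal node there is the unique long simple root (C_4). Hence the type is C_4.

C_4 (sp(8))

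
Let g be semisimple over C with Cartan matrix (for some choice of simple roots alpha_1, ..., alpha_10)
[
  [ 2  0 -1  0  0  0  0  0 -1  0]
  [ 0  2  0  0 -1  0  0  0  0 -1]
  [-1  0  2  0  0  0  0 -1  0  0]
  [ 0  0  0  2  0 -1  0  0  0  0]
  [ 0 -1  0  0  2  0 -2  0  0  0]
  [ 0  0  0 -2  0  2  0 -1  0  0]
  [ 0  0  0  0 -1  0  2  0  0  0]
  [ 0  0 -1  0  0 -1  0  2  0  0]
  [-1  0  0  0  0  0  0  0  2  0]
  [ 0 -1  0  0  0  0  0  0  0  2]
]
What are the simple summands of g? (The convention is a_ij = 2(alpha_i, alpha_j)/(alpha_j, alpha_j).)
B4 + B6

The diagram associated to this matrix has two connected components: the simple roots {alpha_2, alpha_5, alpha_7, alpha_10} form a chain of 4 nodes with a double edge at one end; the terminal node there is the unique short simple root (B_4), and {alpha_1, alpha_3, alpha_4, alpha_6, alpha_8, alpha_9} form a chain of 6 nodes with a double edge at one end; the terminal node there is the unique short simple root (B_6). A semisimple Lie algebra decomposes uniquely as the direct sum of simple ideals, one per connected component of its Dynkin diagram, so g ≅ B_4 ⊕ B_6 (dimension 36 + 78 = 114).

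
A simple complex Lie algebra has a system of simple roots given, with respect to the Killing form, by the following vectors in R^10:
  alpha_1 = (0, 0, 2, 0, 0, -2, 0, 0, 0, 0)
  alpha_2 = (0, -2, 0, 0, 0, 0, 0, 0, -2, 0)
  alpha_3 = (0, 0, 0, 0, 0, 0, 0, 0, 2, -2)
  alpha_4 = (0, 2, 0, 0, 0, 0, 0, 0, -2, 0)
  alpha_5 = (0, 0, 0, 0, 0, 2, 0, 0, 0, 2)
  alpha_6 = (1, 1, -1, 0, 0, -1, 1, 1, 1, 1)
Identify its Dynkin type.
Compute the Cartan integers a_ij = 2(alpha_i, alpha_j)/(alpha_j, alpha_j); the resulting 6x6 Cartan matrix is
[[2, 0, 0, 0, -1, 0], [0, 2, -1, 0, 0, -1], [0, -1, 2, -1, -1, 0], [0, 0, -1, 2, 0, 0], [-1, 0, -1, 0, 2, 0], [0, -1, 0, 0, 0, 2]].
All simple roots have the same length, so the diagram is simply laced. The associated Dynkin diagram is a chain of 5 nodes with one extra node attached to the third node from one end (E_6), so the type is E_6.

E6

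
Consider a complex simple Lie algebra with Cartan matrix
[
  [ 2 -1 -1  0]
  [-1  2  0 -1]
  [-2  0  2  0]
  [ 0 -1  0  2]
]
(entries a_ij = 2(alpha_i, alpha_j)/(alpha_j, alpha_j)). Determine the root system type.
The matrix has rank 4 with 2's on the diagonal. Reading the off-diagonal entries as Dynkin edges (a single edge where a_ij = a_ji = -1; a double or triple edge where a_ij * a_ji = 2 or 3), the diagram is a chain of 4 nodes with a double edge at one end; the terminal node there is the unique long simple root (C_4). One simple-root ordering that puts it in standard form is (alpha_4, alpha_2, alpha_1, alpha_3). So the algebra is type C_4, i.e. sp(8).

type C_4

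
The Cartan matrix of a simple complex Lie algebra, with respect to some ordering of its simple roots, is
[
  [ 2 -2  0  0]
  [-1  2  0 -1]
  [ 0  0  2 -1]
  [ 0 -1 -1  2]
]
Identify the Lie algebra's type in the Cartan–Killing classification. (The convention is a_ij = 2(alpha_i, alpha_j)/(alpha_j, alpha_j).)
C4

The matrix has rank 4 with 2's on the diagonal. Reading the off-diagonal entries as Dynkin edges (a single edge where a_ij = a_ji = -1; a double or triple edge where a_ij * a_ji = 2 or 3), the diagram is a chain of 4 nodes with a double edge at one end; the terminal node there is the unique long simple root (C_4). One simple-root ordering that puts it in standard form is (alpha_3, alpha_4, alpha_2, alpha_1). So the algebra is type C_4, i.e. sp(8).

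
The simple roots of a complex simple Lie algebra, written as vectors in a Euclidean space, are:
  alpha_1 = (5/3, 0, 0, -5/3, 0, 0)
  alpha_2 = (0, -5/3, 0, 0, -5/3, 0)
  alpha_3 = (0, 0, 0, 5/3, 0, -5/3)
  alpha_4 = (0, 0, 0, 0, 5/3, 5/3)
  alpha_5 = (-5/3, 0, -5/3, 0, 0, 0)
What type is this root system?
Compute the Cartan integers a_ij = 2(alpha_i, alpha_j)/(alpha_j, alpha_j); the resulting 5x5 Cartan matrix is
[[2, 0, -1, 0, -1], [0, 2, 0, -1, 0], [-1, 0, 2, -1, 0], [0, -1, -1, 2, 0], [-1, 0, 0, 0, 2]].
All simple roots have the same length, so the diagram is simply laced. The associated Dynkin diagram is a chain of 5 nodes with single edges (A_5), so the type is A_5 (the algebra sl(6)).

A5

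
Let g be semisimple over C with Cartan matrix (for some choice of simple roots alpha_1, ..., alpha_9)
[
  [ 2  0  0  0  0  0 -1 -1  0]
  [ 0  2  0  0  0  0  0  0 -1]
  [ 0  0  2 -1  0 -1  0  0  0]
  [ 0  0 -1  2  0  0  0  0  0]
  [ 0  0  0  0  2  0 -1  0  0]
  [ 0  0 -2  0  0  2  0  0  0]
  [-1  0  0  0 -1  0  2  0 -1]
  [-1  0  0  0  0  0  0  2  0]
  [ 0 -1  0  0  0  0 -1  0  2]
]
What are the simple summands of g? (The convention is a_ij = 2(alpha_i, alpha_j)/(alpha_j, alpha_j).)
C3 ⊕ E6

The diagram associated to this matrix has two connected components: the simple roots {alpha_3, alpha_4, alpha_6} form a chain of 3 nodes with a double edge at one end; the terminal node there is the unique long simple root (C_3), and {alpha_1, alpha_2, alpha_5, alpha_7, alpha_8, alpha_9} form a chain of 5 nodes with one extra node attached to the third node from one end (E_6). A semisimple Lie algebra decomposes uniquely as the direct sum of simple ideals, one per connected component of its Dynkin diagram, so g ≅ C_3 ⊕ E_6 (dimension 21 + 78 = 99).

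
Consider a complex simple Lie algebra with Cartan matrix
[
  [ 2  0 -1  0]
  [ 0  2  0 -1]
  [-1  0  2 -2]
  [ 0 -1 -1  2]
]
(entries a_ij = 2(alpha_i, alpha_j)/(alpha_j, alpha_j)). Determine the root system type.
F_4

The matrix has rank 4 with 2's on the diagonal. Reading the off-diagonal entries as Dynkin edges (a single edge where a_ij = a_ji = -1; a double or triple edge where a_ij * a_ji = 2 or 3), the diagram is a chain of 4 nodes with a double edge between the middle two (F_4). One simple-root ordering that puts it in standard form is (alpha_1, alpha_3, alpha_4, alpha_2). So the algebra is type F_4.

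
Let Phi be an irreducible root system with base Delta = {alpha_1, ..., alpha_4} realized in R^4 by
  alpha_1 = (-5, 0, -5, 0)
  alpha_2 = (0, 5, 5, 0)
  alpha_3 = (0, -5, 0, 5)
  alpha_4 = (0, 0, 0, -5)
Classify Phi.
B_4

Compute the Cartan integers a_ij = 2(alpha_i, alpha_j)/(alpha_j, alpha_j); the resulting 4x4 Cartan matrix is
[[2, -1, 0, 0], [-1, 2, -1, 0], [0, -1, 2, -2], [0, 0, -1, 2]].
The roots have two lengths (squared-length ratio 2:1); the short ones are alpha_{4}. The associated Dynkin diagram is a chain of 4 nodes with a double edge at one end; the terminal node there is the unique short simple root (B_4), so the type is B_4 (the algebra so(9)).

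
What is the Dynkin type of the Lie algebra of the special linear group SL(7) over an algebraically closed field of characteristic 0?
This is sl(7), which has dimension 7^2 - 1 = 48 and rank 7 - 1 = 6 (a Cartan subalgebra is the diagonal traceless matrices). In the classification of classical Lie algebras, the special linear algebra sl(n+1) has type A_n; here n = 6, so the Dynkin diagram is a chain of 6 nodes with single edges (A_6). Hence the type is A_6.

A_6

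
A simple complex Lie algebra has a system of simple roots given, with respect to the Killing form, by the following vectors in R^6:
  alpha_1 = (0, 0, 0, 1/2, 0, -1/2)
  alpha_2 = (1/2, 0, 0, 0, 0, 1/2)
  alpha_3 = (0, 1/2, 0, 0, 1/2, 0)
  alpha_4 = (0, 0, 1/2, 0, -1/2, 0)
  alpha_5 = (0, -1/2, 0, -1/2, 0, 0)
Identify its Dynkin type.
type A_5

Compute the Cartan integers a_ij = 2(alpha_i, alpha_j)/(alpha_j, alpha_j); the resulting 5x5 Cartan matrix is
[[2, -1, 0, 0, -1], [-1, 2, 0, 0, 0], [0, 0, 2, -1, -1], [0, 0, -1, 2, 0], [-1, 0, -1, 0, 2]].
All simple roots have the same length, so the diagram is simply laced. The associated Dynkin diagram is a chain of 5 nodes with single edges (A_5), so the type is A_5 (the algebra sl(6)).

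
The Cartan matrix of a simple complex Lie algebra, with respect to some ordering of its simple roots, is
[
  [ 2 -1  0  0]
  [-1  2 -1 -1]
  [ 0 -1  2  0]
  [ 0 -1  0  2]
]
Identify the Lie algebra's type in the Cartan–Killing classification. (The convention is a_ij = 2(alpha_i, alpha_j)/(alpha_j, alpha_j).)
The matrix has rank 4 with 2's on the diagonal. Reading the off-diagonal entries as Dynkin edges (a single edge where a_ij = a_ji = -1; a double or triple edge where a_ij * a_ji = 2 or 3), the diagram is a chain of 2 nodes with a fork of two nodes at one end (D_4). One simple-root ordering that puts it in standard form is (alpha_1, alpha_2, alpha_4, alpha_3). So the algebra is type D_4, i.e. so(8).

D_4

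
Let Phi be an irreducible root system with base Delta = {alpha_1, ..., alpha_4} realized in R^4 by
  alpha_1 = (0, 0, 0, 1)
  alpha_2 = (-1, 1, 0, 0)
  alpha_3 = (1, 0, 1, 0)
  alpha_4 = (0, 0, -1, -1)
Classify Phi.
type B_4

Compute the Cartan integers a_ij = 2(alpha_i, alpha_j)/(alpha_j, alpha_j); the resulting 4x4 Cartan matrix is
[[2, 0, 0, -1], [0, 2, -1, 0], [0, -1, 2, -1], [-2, 0, -1, 2]].
The roots have two lengths (squared-length ratio 2:1); the short ones are alpha_{1}. The associated Dynkin diagram is a chain of 4 nodes with a double edge at one end; the terminal node there is the unique short simple root (B_4), so the type is B_4 (the algebra so(9)).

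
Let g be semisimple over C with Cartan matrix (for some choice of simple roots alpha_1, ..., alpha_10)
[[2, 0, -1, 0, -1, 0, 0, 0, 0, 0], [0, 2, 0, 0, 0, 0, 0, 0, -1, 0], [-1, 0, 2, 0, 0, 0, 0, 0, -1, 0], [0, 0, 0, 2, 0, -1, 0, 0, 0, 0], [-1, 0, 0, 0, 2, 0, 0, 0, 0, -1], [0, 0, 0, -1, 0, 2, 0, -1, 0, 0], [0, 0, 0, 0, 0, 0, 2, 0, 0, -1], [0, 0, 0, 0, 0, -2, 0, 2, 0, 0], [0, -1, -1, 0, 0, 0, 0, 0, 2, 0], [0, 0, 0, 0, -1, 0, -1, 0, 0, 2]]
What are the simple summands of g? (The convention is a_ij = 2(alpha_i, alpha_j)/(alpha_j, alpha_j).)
The diagram associated to this matrix has two connected components: the simple roots {alpha_1, alpha_2, alpha_3, alpha_5, alpha_7, alpha_9, alpha_10} form a chain of 7 nodes with single edges (A_7), and {alpha_4, alpha_6, alpha_8} form a chain of 3 nodes with a double edge at one end; the terminal node there is the unique long simple root (C_3). A semisimple Lie algebra decomposes uniquely as the direct sum of simple ideals, one per connected component of its Dynkin diagram, so g ≅ A_7 ⊕ C_3 (dimension 63 + 21 = 84).

type A_7 + type C_3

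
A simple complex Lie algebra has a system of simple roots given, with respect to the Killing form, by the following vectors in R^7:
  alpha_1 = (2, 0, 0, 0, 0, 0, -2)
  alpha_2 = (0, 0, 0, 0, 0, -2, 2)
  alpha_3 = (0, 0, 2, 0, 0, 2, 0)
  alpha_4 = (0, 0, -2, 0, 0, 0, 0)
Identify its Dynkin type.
Compute the Cartan integers a_ij = 2(alpha_i, alpha_j)/(alpha_j, alpha_j); the resulting 4x4 Cartan matrix is
[[2, -1, 0, 0], [-1, 2, -1, 0], [0, -1, 2, -2], [0, 0, -1, 2]].
The roots have two lengths (squared-length ratio 2:1); the short ones are alpha_{4}. The associated Dynkin diagram is a chain of 4 nodes with a double edge at one end; the terminal node there is the unique short simple root (B_4), so the type is B_4 (the algebra so(9)).

B_4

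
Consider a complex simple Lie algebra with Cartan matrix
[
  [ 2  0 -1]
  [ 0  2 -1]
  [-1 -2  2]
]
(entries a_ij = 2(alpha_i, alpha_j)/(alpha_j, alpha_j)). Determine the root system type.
B_3 (so(7))

The matrix has rank 3 with 2's on the diagonal. Reading the off-diagonal entries as Dynkin edges (a single edge where a_ij = a_ji = -1; a double or triple edge where a_ij * a_ji = 2 or 3), the diagram is a chain of 3 nodes with a double edge at one end; the terminal node there is the unique short simple root (B_3). One simple-root ordering that puts it in standard form is (alpha_1, alpha_3, alpha_2). So the algebra is type B_3, i.e. so(7).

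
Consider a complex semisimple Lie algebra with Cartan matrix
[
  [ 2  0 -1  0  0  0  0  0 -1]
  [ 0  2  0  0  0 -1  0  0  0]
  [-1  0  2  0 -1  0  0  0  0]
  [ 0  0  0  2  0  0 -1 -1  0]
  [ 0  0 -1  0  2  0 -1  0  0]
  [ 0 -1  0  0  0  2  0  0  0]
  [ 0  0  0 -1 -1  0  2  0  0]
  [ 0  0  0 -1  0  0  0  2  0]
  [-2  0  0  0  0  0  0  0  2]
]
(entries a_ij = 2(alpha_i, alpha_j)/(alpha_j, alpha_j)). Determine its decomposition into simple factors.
A_2 (sl(3)) + C_7 (sp(14))

The diagram associated to this matrix has two connected components: the simple roots {alpha_2, alpha_6} form a chain of 2 nodes with single edges (A_2), and {alpha_1, alpha_3, alpha_4, alpha_5, alpha_7, alpha_8, alpha_9} form a chain of 7 nodes with a double edge at one end; the terminal node there is the unique long simple root (C_7). A semisimple Lie algebra decomposes uniquely as the direct sum of simple ideals, one per connected component of its Dynkin diagram, so g ≅ A_2 ⊕ C_7 (dimension 8 + 105 = 113).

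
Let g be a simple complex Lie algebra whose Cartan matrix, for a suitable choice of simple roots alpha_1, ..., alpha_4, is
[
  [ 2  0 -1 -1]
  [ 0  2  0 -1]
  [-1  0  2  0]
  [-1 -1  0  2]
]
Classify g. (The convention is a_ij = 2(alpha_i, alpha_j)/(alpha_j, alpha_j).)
The matrix has rank 4 with 2's on the diagonal. Reading the off-diagonal entries as Dynkin edges (a single edge where a_ij = a_ji = -1; a double or triple edge where a_ij * a_ji = 2 or 3), the diagram is a chain of 4 nodes with single edges (A_4). One simple-root ordering that puts it in standard form is (alpha_3, alpha_1, alpha_4, alpha_2). So the algebra is type A_4, i.e. sl(5).

A4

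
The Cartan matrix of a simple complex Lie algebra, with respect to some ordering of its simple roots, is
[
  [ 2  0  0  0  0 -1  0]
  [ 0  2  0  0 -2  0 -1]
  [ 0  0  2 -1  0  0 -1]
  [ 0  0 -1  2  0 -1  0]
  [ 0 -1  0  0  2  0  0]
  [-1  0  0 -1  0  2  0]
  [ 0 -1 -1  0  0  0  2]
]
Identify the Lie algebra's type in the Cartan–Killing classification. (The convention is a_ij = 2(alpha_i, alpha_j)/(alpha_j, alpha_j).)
B7

The matrix has rank 7 with 2's on the diagonal. Reading the off-diagonal entries as Dynkin edges (a single edge where a_ij = a_ji = -1; a double or triple edge where a_ij * a_ji = 2 or 3), the diagram is a chain of 7 nodes with a double edge at one end; the terminal node there is the unique short simple root (B_7). One simple-root ordering that puts it in standard form is (alpha_1, alpha_6, alpha_4, alpha_3, alpha_7, alpha_2, alpha_5). So the algebra is type B_7, i.e. so(15).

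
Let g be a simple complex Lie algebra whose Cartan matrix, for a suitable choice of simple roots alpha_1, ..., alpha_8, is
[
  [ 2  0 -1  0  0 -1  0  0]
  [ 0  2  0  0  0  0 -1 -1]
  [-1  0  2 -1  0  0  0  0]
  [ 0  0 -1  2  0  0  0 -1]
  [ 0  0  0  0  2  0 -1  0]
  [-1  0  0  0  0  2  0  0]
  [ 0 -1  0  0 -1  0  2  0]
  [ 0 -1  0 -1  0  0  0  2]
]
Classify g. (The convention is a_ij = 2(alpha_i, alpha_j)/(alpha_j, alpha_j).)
The matrix has rank 8 with 2's on the diagonal. Reading the off-diagonal entries as Dynkin edges (a single edge where a_ij = a_ji = -1; a double or triple edge where a_ij * a_ji = 2 or 3), the diagram is a chain of 8 nodes with single edges (A_8). One simple-root ordering that puts it in standard form is (alpha_6, alpha_1, alpha_3, alpha_4, alpha_8, alpha_2, alpha_7, alpha_5). So the algebra is type A_8, i.e. sl(9).

A8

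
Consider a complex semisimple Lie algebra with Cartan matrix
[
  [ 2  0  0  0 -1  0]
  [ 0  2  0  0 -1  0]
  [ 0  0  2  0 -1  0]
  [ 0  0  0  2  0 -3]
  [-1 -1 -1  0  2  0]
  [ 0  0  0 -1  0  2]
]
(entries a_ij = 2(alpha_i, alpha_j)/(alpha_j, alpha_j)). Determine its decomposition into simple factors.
D_4 + G_2

The diagram associated to this matrix has two connected components: the simple roots {alpha_1, alpha_2, alpha_3, alpha_5} form a chain of 2 nodes with a fork of two nodes at one end (D_4), and {alpha_4, alpha_6} form two nodes joined by a triple edge (G_2). A semisimple Lie algebra decomposes uniquely as the direct sum of simple ideals, one per connected component of its Dynkin diagram, so g ≅ D_4 ⊕ G_2 (dimension 28 + 14 = 42).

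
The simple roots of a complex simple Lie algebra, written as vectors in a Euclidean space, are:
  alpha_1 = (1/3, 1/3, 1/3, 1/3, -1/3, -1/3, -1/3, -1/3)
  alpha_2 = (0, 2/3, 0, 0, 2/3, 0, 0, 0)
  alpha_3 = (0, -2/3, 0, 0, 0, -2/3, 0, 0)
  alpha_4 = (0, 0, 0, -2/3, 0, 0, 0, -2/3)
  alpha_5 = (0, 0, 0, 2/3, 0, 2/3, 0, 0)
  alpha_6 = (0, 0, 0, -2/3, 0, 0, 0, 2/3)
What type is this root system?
Compute the Cartan integers a_ij = 2(alpha_i, alpha_j)/(alpha_j, alpha_j); the resulting 6x6 Cartan matrix is
[[2, 0, 0, 0, 0, -1], [0, 2, -1, 0, 0, 0], [0, -1, 2, 0, -1, 0], [0, 0, 0, 2, -1, 0], [0, 0, -1, -1, 2, -1], [-1, 0, 0, 0, -1, 2]].
All simple roots have the same length, so the diagram is simply laced. The associated Dynkin diagram is a chain of 5 nodes with one extra node attached to the third node from one end (E_6), so the type is E_6.

E_6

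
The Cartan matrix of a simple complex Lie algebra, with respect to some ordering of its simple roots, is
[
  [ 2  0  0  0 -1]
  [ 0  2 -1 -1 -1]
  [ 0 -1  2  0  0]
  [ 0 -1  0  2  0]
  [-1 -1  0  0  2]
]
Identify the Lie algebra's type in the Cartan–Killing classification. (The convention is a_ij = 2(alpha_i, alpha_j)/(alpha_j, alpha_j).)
The matrix has rank 5 with 2's on the diagonal. Reading the off-diagonal entries as Dynkin edges (a single edge where a_ij = a_ji = -1; a double or triple edge where a_ij * a_ji = 2 or 3), the diagram is a chain of 3 nodes with a fork of two nodes at one end (D_5). One simple-root ordering that puts it in standard form is (alpha_1, alpha_5, alpha_2, alpha_4, alpha_3). So the algebra is type D_5, i.e. so(10).

D5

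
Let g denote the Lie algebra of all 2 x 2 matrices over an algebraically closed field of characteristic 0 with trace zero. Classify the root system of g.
type A_1

This is sl(2), which has dimension 2^2 - 1 = 3 and rank 2 - 1 = 1 (a Cartan subalgebra is the diagonal traceless matrices). In the classification of classical Lie algebras, the special linear algebra sl(n+1) has type A_n; here n = 1, so the Dynkin diagram is a chain of 1 nodes with single edges (A_1). Hence the type is A_1.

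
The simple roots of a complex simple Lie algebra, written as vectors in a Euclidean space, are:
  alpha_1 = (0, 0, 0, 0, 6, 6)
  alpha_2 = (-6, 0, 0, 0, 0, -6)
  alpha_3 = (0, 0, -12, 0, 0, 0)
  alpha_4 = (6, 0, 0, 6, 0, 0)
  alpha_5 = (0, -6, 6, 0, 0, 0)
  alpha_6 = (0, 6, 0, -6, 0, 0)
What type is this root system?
C6

Compute the Cartan integers a_ij = 2(alpha_i, alpha_j)/(alpha_j, alpha_j); the resulting 6x6 Cartan matrix is
[[2, -1, 0, 0, 0, 0], [-1, 2, 0, -1, 0, 0], [0, 0, 2, 0, -2, 0], [0, -1, 0, 2, 0, -1], [0, 0, -1, 0, 2, -1], [0, 0, 0, -1, -1, 2]].
The roots have two lengths (squared-length ratio 2:1); the short ones are alpha_{1,2,4,5,6}. The associated Dynkin diagram is a chain of 6 nodes with a double edge at one end; the terminal node there is the unique long simple root (C_6), so the type is C_6 (the algebra sp(12)).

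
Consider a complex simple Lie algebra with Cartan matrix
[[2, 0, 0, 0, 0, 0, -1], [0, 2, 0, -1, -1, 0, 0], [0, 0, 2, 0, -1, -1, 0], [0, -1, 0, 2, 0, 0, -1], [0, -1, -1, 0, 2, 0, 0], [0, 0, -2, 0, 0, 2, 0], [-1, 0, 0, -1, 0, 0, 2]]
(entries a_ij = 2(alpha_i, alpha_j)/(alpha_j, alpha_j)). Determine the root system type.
The matrix has rank 7 with 2's on the diagonal. Reading the off-diagonal entries as Dynkin edges (a single edge where a_ij = a_ji = -1; a double or triple edge where a_ij * a_ji = 2 or 3), the diagram is a chain of 7 nodes with a double edge at one end; the terminal node there is the unique long simple root (C_7). One simple-root ordering that puts it in standard form is (alpha_1, alpha_7, alpha_4, alpha_2, alpha_5, alpha_3, alpha_6). So the algebra is type C_7, i.e. sp(14).

C_7 (sp(14))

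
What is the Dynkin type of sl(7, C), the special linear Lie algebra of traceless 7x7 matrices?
This is sl(7), which has dimension 7^2 - 1 = 48 and rank 7 - 1 = 6 (a Cartan subalgebra is the diagonal traceless matrices). In the classification of classical Lie algebras, the special linear algebra sl(n+1) has type A_n; here n = 6, so the Dynkin diagram is a chain of 6 nodes with single edges (A_6). Hence the type is A_6.

A6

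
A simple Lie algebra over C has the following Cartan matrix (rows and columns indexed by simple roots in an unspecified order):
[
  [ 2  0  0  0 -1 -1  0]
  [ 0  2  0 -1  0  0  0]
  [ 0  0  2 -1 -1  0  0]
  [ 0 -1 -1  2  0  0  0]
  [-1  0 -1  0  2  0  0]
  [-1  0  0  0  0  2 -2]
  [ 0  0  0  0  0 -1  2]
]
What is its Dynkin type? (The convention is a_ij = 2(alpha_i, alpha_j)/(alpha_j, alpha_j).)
B7

The matrix has rank 7 with 2's on the diagonal. Reading the off-diagonal entries as Dynkin edges (a single edge where a_ij = a_ji = -1; a double or triple edge where a_ij * a_ji = 2 or 3), the diagram is a chain of 7 nodes with a double edge at one end; the terminal node there is the unique short simple root (B_7). One simple-root ordering that puts it in standard form is (alpha_2, alpha_4, alpha_3, alpha_5, alpha_1, alpha_6, alpha_7). So the algebra is type B_7, i.e. so(15).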